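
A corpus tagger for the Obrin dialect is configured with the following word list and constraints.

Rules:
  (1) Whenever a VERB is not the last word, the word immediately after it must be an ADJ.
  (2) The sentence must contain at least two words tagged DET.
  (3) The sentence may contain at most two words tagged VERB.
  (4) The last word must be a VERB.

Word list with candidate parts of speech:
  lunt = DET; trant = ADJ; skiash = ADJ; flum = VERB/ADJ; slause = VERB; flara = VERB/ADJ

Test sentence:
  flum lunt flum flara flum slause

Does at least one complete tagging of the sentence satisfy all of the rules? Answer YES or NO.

Candidates per position — 1:flum {VERB,ADJ}; 2:lunt {DET}; 3:flum {VERB,ADJ}; 4:flara {VERB,ADJ}; 5:flum {VERB,ADJ}; 6:slause {VERB}.
Rule 2 cannot be satisfied by any choice of tags from the lexicon.
So there is no consistent tagging.

NO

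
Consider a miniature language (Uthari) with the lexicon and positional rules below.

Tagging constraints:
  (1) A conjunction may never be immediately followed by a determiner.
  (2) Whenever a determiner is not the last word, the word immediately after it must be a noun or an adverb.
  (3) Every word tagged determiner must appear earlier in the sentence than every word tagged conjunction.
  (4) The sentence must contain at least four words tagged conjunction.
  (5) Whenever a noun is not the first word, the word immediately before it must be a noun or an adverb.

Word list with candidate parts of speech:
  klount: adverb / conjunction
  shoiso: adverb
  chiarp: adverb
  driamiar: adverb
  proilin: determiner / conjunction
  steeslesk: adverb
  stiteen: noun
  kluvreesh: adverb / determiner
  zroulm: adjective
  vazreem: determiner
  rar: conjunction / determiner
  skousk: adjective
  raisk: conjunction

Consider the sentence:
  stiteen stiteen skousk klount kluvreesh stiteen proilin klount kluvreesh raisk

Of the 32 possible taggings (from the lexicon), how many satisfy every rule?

1

Candidates per position — 1:stiteen {noun}; 2:stiteen {noun}; 3:skousk {adjective}; 4:klount {adverb,conjunction}; 5:kluvreesh {adverb,determiner}; 6:stiteen {noun}; 7:proilin {determiner,conjunction}; 8:klount {adverb,conjunction}; 9:kluvreesh {adverb,determiner}; 10:raisk {conjunction}.
There are 32 candidate sequences in total.
The sequences that satisfy every rule: noun noun adjective conjunction adverb noun conjunction conjunction adverb conjunction.
Count = 1.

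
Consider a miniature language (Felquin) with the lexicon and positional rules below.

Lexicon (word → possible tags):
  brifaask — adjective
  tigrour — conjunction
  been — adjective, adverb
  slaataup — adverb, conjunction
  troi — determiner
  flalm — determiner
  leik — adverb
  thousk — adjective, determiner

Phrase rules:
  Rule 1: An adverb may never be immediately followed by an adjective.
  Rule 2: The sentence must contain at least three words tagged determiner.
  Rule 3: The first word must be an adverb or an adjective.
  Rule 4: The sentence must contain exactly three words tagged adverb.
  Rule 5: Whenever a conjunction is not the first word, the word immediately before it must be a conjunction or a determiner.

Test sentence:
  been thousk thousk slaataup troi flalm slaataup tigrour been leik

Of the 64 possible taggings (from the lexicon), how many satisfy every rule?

6

Candidates per position — 1:been {adjective,adverb}; 2:thousk {adjective,determiner}; 3:thousk {adjective,determiner}; 4:slaataup {adverb,conjunction}; 5:troi {determiner}; 6:flalm {determiner}; 7:slaataup {adverb,conjunction}; 8:tigrour {conjunction}; 9:been {adjective,adverb}; 10:leik {adverb}.
There are 64 candidate sequences in total.
Checking each against the rules leaves 6 sequences.
Count = 6.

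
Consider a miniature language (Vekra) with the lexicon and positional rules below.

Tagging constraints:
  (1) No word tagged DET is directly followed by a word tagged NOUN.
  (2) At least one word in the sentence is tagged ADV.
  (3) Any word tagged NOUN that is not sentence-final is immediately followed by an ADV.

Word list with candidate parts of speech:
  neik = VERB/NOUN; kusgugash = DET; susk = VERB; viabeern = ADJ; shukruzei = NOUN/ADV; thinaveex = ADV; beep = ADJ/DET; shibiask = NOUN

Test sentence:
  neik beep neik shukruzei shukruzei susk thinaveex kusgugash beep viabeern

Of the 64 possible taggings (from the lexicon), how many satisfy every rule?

10

Candidates per position — 1:neik {VERB,NOUN}; 2:beep {ADJ,DET}; 3:neik {VERB,NOUN}; 4:shukruzei {NOUN,ADV}; 5:shukruzei {NOUN,ADV}; 6:susk {VERB}; 7:thinaveex {ADV}; 8:kusgugash {DET}; 9:beep {ADJ,DET}; 10:viabeern {ADJ}.
There are 64 candidate sequences in total.
Checking each against the rules leaves 10 sequences.
Count = 10.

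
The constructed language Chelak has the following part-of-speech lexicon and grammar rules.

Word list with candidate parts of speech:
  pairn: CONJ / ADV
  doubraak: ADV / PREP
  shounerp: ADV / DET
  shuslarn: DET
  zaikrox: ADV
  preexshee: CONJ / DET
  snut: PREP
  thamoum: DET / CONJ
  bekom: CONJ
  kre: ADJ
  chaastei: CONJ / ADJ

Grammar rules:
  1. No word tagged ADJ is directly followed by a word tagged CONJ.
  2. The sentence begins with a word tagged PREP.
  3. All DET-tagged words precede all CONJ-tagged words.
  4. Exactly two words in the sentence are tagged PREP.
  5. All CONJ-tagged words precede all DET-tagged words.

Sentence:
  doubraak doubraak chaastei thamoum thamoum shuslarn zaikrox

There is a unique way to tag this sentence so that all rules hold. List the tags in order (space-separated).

PREP PREP ADJ DET DET DET ADV

Candidates per position — 1:doubraak {ADV,PREP}; 2:doubraak {ADV,PREP}; 3:chaastei {CONJ,ADJ}; 4:thamoum {DET,CONJ}; 5:thamoum {DET,CONJ}; 6:shuslarn {DET}; 7:zaikrox {ADV}.
At position 1, choosing ADV makes rule 2 impossible to satisfy; hence PREP.
At position 2, choosing ADV makes rule 4 impossible to satisfy; hence PREP.
At position 3, choosing CONJ makes rule 3 impossible to satisfy; hence ADJ.
At position 4, choosing CONJ makes rule 1 impossible to satisfy; hence DET.
At position 5, choosing CONJ makes rule 3 impossible to satisfy; hence DET.
The unique satisfying tagging is: PREP PREP ADJ DET DET DET ADV.
Checking: rule 1 holds; rule 2 holds; rule 3 holds; rule 4 holds; rule 5 holds.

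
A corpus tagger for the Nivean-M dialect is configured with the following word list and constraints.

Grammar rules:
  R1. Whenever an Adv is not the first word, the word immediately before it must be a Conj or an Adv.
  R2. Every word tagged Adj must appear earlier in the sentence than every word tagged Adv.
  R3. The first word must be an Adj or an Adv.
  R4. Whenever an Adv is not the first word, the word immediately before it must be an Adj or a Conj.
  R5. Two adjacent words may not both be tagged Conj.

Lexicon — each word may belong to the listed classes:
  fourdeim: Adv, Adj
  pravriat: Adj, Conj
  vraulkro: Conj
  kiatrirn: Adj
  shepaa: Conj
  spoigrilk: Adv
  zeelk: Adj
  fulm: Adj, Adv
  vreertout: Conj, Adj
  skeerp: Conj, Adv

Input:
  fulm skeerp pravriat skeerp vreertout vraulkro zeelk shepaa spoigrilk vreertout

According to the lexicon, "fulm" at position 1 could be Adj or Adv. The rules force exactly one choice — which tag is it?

Adj

Candidates per position — 1:fulm {Adj,Adv}; 2:skeerp {Conj,Adv}; 3:pravriat {Adj,Conj}; 4:skeerp {Conj,Adv}; 5:vreertout {Conj,Adj}; 6:vraulkro {Conj}; 7:zeelk {Adj}; 8:shepaa {Conj}; 9:spoigrilk {Adv}; 10:vreertout {Conj,Adj}.
Position 1: tagging it Adv would leave rule 2 unsatisfiable, so it must be Adj.
Position 2: tagging it Adv would leave rule 1 unsatisfiable, so it must be Conj.
Position 3: tagging it Conj would leave rule 5 unsatisfiable, so it must be Adj.
Position 4: tagging it Adv would leave rule 1 unsatisfiable, so it must be Conj.
Position 5: tagging it Conj would leave rule 5 unsatisfiable, so it must be Adj.
Position 10: tagging it Adj would leave rule 2 unsatisfiable, so it must be Conj.
The unique satisfying tagging is: Adj Conj Adj Conj Adj Conj Adj Conj Adv Conj.
Checking: rule 1 holds; rule 2 holds; rule 3 holds; rule 4 holds; rule 5 holds.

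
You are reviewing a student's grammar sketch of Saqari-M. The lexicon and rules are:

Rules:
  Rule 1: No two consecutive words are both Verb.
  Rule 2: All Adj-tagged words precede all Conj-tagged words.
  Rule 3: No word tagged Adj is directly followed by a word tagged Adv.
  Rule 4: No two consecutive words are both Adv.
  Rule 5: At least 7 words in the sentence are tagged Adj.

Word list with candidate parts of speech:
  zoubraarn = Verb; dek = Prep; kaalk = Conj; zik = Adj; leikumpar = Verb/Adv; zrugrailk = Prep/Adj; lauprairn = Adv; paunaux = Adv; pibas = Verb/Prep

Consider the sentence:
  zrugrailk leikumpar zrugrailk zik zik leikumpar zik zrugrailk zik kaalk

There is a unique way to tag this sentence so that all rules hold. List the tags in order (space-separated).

Candidates per position — 1:zrugrailk {Prep,Adj}; 2:leikumpar {Verb,Adv}; 3:zrugrailk {Prep,Adj}; 4:zik {Adj}; 5:zik {Adj}; 6:leikumpar {Verb,Adv}; 7:zik {Adj}; 8:zrugrailk {Prep,Adj}; 9:zik {Adj}; 10:kaalk {Conj}.
Word 1 cannot be Prep — rule 5 would then fail for every completion. It is Adj.
Word 2 cannot be Adv — rule 3 would then fail for every completion. It is Verb.
Word 3 cannot be Prep — rule 5 would then fail for every completion. It is Adj.
Word 6 cannot be Adv — rule 3 would then fail for every completion. It is Verb.
Word 8 cannot be Prep — rule 5 would then fail for every completion. It is Adj.
That leaves exactly one tagging: Adj Verb Adj Adj Adj Verb Adj Adj Adj Conj.
Checking: rule 1 satisfied; rule 2 satisfied; rule 3 satisfied; rule 4 satisfied; rule 5 satisfied.

Adj Verb Adj Adj Adj Verb Adj Adj Adj Conj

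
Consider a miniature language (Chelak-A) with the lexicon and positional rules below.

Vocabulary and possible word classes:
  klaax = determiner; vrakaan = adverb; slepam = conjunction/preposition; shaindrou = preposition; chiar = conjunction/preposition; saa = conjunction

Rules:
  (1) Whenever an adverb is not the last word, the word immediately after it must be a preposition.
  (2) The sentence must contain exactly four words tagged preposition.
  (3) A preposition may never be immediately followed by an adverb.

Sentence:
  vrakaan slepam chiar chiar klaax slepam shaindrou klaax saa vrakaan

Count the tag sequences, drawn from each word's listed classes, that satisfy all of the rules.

Candidates per position — 1:vrakaan {adverb}; 2:slepam {conjunction,preposition}; 3:chiar {conjunction,preposition}; 4:chiar {conjunction,preposition}; 5:klaax {determiner}; 6:slepam {conjunction,preposition}; 7:shaindrou {preposition}; 8:klaax {determiner}; 9:saa {conjunction}; 10:vrakaan {adverb}.
There are 16 candidate sequences in total.
The sequences that satisfy every rule: adverb preposition conjunction preposition determiner preposition preposition determiner conjunction adverb; adverb preposition preposition conjunction determiner preposition preposition determiner conjunction adverb; adverb preposition preposition preposition determiner conjunction preposition determiner conjunction adverb.
Count = 3.

3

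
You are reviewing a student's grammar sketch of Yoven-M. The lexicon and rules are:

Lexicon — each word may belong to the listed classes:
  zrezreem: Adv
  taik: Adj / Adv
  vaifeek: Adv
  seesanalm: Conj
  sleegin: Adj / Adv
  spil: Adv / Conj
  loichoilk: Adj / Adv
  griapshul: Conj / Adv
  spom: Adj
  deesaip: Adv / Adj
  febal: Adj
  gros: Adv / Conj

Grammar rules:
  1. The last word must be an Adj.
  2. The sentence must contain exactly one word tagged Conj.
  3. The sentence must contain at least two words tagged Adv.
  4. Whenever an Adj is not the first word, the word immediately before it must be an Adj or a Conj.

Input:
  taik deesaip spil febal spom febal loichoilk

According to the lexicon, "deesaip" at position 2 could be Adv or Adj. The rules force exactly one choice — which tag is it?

Adv

Candidates per position — 1:taik {Adj,Adv}; 2:deesaip {Adv,Adj}; 3:spil {Adv,Conj}; 4:febal {Adj}; 5:spom {Adj}; 6:febal {Adj}; 7:loichoilk {Adj,Adv}.
Position 3: Adv is ruled out by rule 2; that leaves Conj.
Position 7: Adv is ruled out by rule 1; that leaves Adj.
Position 1: Adj is ruled out by rule 3; that leaves Adv.
Position 2: Adj is ruled out by rule 3; that leaves Adv.
The unique satisfying tagging is: Adv Adv Conj Adj Adj Adj Adj.
Rule-by-rule: rule 1 ✓; rule 2 ✓; rule 3 ✓; rule 4 ✓.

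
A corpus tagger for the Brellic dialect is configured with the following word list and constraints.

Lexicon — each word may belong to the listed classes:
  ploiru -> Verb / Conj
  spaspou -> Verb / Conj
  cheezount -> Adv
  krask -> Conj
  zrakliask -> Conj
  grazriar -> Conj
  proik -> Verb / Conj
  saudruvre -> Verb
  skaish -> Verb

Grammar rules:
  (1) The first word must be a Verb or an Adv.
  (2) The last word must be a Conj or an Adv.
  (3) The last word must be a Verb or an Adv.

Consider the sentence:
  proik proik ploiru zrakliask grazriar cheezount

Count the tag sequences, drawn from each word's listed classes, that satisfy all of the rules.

4

Candidates per position — 1:proik {Verb,Conj}; 2:proik {Verb,Conj}; 3:ploiru {Verb,Conj}; 4:zrakliask {Conj}; 5:grazriar {Conj}; 6:cheezount {Adv}.
There are 8 candidate sequences in total.
The sequences that satisfy every rule: Verb Verb Verb Conj Conj Adv; Verb Verb Conj Conj Conj Adv; Verb Conj Verb Conj Conj Adv; Verb Conj Conj Conj Conj Adv.
Count = 4.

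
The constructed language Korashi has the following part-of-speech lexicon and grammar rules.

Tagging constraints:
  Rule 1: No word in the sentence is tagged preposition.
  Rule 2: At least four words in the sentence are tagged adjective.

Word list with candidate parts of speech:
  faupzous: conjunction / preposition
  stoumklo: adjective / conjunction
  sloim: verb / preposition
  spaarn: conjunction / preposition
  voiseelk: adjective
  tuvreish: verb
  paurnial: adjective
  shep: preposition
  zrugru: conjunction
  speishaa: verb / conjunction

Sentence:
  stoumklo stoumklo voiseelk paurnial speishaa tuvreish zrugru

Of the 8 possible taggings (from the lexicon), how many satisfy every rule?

Candidates per position — 1:stoumklo {adjective,conjunction}; 2:stoumklo {adjective,conjunction}; 3:voiseelk {adjective}; 4:paurnial {adjective}; 5:speishaa {verb,conjunction}; 6:tuvreish {verb}; 7:zrugru {conjunction}.
There are 8 candidate sequences in total.
The sequences that satisfy every rule: adjective adjective adjective adjective verb verb conjunction; adjective adjective adjective adjective conjunction verb conjunction.
Count = 2.

2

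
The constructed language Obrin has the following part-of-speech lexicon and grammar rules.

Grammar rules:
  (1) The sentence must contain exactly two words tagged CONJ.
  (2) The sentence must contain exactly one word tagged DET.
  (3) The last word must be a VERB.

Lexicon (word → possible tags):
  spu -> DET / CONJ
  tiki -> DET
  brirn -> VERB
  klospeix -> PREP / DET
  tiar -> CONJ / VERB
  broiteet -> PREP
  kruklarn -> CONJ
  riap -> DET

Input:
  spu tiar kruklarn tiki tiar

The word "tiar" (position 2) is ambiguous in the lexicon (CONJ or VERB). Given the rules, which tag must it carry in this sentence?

VERB

Candidates per position — 1:spu {DET,CONJ}; 2:tiar {CONJ,VERB}; 3:kruklarn {CONJ}; 4:tiki {DET}; 5:tiar {CONJ,VERB}.
Position 1: tagging it DET would leave rule 2 unsatisfiable, so it must be CONJ.
Position 2: tagging it CONJ would leave rule 1 unsatisfiable, so it must be VERB.
Position 5: tagging it CONJ would leave rule 1 unsatisfiable, so it must be VERB.
The only consistent sequence is: CONJ VERB CONJ DET VERB.
Checking: rule 1 satisfied; rule 2 satisfied; rule 3 satisfied.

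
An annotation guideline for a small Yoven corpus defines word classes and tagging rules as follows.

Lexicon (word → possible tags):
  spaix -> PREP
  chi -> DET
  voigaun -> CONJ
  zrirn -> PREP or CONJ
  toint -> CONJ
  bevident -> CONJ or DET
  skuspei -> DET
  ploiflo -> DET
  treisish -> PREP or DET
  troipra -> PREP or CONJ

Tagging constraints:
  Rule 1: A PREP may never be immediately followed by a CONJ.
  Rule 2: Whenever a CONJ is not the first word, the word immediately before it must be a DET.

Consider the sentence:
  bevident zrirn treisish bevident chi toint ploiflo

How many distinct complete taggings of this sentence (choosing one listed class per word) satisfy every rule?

Candidates per position — 1:bevident {CONJ,DET}; 2:zrirn {PREP,CONJ}; 3:treisish {PREP,DET}; 4:bevident {CONJ,DET}; 5:chi {DET}; 6:toint {CONJ}; 7:ploiflo {DET}.
There are 16 candidate sequences in total.
Checking each against the rules leaves 9 sequences.
Count = 9.

9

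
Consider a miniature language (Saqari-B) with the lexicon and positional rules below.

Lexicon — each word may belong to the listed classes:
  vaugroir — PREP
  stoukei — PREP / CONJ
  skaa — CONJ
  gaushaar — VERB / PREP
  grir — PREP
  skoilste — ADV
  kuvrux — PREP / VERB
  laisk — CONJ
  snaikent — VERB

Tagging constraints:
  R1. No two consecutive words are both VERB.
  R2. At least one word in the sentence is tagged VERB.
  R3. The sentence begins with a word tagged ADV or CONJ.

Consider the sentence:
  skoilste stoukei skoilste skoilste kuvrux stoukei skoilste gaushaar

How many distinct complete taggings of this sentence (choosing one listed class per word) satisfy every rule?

Candidates per position — 1:skoilste {ADV}; 2:stoukei {PREP,CONJ}; 3:skoilste {ADV}; 4:skoilste {ADV}; 5:kuvrux {PREP,VERB}; 6:stoukei {PREP,CONJ}; 7:skoilste {ADV}; 8:gaushaar {VERB,PREP}.
There are 16 candidate sequences in total.
Checking each against the rules leaves 12 sequences.
Count = 12.

12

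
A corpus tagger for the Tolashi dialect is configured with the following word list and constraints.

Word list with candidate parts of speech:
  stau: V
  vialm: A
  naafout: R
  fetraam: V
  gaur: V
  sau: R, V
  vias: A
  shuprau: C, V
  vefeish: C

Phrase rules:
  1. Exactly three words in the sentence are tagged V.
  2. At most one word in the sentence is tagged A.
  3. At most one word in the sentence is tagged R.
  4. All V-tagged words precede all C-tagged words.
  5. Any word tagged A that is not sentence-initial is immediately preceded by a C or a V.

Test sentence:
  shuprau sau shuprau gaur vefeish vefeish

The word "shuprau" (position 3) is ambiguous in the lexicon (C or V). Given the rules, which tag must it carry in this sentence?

Candidates per position — 1:shuprau {C,V}; 2:sau {R,V}; 3:shuprau {C,V}; 4:gaur {V}; 5:vefeish {C}; 6:vefeish {C}.
Position 1: tagging it C would leave rule 4 unsatisfiable, so it must be V.
Position 3: tagging it C would leave rule 4 unsatisfiable, so it must be V.
Position 2: tagging it V would leave rule 1 unsatisfiable, so it must be R.
The only consistent sequence is: V R V V C C.
Rule-by-rule: rule 1 ok; rule 2 ok; rule 3 ok; rule 4 ok; rule 5 ok.

V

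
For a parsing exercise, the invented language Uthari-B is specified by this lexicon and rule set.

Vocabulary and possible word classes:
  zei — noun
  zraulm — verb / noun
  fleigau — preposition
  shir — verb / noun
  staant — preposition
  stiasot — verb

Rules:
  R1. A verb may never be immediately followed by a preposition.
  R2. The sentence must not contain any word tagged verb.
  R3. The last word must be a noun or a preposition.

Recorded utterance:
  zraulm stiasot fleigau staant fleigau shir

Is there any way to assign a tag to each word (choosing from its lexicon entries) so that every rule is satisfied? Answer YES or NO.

NO

Candidates per position — 1:zraulm {verb,noun}; 2:stiasot {verb}; 3:fleigau {preposition}; 4:staant {preposition}; 5:fleigau {preposition}; 6:shir {verb,noun}.
Rule 1 cannot be satisfied by any choice of tags from the lexicon.
So there is no consistent tagging.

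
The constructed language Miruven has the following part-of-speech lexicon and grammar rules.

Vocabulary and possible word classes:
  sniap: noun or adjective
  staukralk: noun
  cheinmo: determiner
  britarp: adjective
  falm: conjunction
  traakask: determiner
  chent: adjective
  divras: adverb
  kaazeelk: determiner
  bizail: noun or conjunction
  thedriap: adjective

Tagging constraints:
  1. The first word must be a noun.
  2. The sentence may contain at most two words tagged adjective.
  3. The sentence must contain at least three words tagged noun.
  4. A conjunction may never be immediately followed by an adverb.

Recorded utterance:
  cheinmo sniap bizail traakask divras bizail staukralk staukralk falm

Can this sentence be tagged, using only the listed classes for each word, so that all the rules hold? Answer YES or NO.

NO

Candidates per position — 1:cheinmo {determiner}; 2:sniap {noun,adjective}; 3:bizail {noun,conjunction}; 4:traakask {determiner}; 5:divras {adverb}; 6:bizail {noun,conjunction}; 7:staukralk {noun}; 8:staukralk {noun}; 9:falm {conjunction}.
Rule 1 cannot be satisfied by any choice of tags from the lexicon.
So there is no consistent tagging.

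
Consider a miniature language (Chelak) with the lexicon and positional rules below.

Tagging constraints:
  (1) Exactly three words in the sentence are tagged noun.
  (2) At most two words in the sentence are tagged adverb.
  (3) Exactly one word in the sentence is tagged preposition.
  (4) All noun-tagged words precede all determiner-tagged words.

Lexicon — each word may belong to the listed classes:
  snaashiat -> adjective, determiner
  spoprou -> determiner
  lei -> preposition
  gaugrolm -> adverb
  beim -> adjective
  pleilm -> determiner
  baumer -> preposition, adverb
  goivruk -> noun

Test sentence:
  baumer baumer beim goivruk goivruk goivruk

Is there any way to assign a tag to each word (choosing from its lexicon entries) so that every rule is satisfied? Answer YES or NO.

YES

Candidates per position — 1:baumer {preposition,adverb}; 2:baumer {preposition,adverb}; 3:beim {adjective}; 4:goivruk {noun}; 5:goivruk {noun}; 6:goivruk {noun}.
One satisfying assignment: preposition adverb adjective noun noun noun.
Verifying each rule — rule 1 holds; rule 2 holds; rule 3 holds; rule 4 holds.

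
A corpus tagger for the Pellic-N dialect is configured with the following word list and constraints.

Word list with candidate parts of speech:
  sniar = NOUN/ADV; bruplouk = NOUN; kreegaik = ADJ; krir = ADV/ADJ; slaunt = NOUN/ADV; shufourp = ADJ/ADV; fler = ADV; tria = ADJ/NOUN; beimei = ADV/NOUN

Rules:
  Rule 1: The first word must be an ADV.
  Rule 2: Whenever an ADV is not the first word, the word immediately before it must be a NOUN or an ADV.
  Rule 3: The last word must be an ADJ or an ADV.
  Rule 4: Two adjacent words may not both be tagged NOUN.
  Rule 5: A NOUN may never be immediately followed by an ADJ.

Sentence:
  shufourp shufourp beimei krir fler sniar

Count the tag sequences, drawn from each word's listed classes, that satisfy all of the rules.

3

Candidates per position — 1:shufourp {ADJ,ADV}; 2:shufourp {ADJ,ADV}; 3:beimei {ADV,NOUN}; 4:krir {ADV,ADJ}; 5:fler {ADV}; 6:sniar {NOUN,ADV}.
There are 32 candidate sequences in total.
The sequences that satisfy every rule: ADV ADJ NOUN ADV ADV ADV; ADV ADV ADV ADV ADV ADV; ADV ADV NOUN ADV ADV ADV.
Count = 3.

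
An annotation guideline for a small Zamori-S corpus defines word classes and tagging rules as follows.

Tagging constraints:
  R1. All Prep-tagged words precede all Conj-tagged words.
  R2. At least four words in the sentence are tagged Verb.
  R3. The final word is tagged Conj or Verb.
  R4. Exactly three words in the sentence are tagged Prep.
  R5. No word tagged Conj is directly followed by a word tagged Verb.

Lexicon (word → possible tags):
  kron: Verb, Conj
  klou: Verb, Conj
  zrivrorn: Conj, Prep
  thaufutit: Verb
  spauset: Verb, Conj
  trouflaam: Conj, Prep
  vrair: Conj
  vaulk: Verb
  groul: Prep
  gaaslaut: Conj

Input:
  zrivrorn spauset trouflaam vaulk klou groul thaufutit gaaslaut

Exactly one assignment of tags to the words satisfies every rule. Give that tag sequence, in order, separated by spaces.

Candidates per position — 1:zrivrorn {Conj,Prep}; 2:spauset {Verb,Conj}; 3:trouflaam {Conj,Prep}; 4:vaulk {Verb}; 5:klou {Verb,Conj}; 6:groul {Prep}; 7:thaufutit {Verb}; 8:gaaslaut {Conj}.
Position 1: Conj is ruled out by rule 1; that leaves Prep.
Position 2: Conj is ruled out by rule 1; that leaves Verb.
Position 3: Conj is ruled out by rule 1; that leaves Prep.
Position 5: Conj is ruled out by rule 1; that leaves Verb.
The unique satisfying tagging is: Prep Verb Prep Verb Verb Prep Verb Conj.
Check: rule 1 ok; rule 2 ok; rule 3 ok; rule 4 ok; rule 5 ok.

Prep Verb Prep Verb Verb Prep Verb Conj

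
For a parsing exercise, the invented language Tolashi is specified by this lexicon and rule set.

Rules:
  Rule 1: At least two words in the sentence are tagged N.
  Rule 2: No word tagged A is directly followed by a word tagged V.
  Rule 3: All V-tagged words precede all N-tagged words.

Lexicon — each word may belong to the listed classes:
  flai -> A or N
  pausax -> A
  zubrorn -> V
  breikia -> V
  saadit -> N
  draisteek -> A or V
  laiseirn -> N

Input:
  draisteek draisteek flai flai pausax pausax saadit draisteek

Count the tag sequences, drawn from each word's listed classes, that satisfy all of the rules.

9

Candidates per position — 1:draisteek {A,V}; 2:draisteek {A,V}; 3:flai {A,N}; 4:flai {A,N}; 5:pausax {A}; 6:pausax {A}; 7:saadit {N}; 8:draisteek {A,V}.
There are 32 candidate sequences in total.
Checking each against the rules leaves 9 sequences.
Count = 9.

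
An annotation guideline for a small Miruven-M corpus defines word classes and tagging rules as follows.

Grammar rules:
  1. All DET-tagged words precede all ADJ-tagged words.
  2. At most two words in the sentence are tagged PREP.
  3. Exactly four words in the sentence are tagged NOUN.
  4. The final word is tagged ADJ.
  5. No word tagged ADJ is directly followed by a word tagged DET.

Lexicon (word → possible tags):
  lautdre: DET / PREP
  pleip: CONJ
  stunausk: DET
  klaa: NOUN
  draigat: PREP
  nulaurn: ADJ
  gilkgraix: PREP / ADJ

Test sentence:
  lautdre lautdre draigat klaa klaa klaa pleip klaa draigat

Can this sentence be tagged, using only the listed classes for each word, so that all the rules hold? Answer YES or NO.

Candidates per position — 1:lautdre {DET,PREP}; 2:lautdre {DET,PREP}; 3:draigat {PREP}; 4:klaa {NOUN}; 5:klaa {NOUN}; 6:klaa {NOUN}; 7:pleip {CONJ}; 8:klaa {NOUN}; 9:draigat {PREP}.
Rule 4 cannot be satisfied by any choice of tags from the lexicon.
So there is no consistent tagging.

NO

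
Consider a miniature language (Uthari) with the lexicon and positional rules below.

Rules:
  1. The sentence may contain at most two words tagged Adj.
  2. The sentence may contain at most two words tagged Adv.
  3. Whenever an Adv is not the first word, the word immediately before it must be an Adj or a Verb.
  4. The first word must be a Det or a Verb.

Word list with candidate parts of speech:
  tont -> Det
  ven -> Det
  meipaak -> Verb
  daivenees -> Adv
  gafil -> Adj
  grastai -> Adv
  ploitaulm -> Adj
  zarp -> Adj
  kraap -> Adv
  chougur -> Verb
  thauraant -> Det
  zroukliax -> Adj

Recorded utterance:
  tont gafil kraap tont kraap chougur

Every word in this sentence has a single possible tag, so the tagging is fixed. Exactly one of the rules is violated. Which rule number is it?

3

Fixed tagging: Det Adj Adv Det Adv Verb.
Checking each rule: R1 ✓, R2 ✓, R3 ✗, R4 ✓.
Only rule 3 fails.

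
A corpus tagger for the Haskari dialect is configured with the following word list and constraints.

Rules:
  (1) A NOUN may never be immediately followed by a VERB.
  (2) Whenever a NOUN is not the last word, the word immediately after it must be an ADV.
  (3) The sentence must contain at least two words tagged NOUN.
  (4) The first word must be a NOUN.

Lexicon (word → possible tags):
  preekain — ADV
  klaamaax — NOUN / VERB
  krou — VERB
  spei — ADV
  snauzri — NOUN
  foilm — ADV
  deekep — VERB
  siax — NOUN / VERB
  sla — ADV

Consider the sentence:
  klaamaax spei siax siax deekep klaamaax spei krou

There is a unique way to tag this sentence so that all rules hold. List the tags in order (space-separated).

Candidates per position — 1:klaamaax {NOUN,VERB}; 2:spei {ADV}; 3:siax {NOUN,VERB}; 4:siax {NOUN,VERB}; 5:deekep {VERB}; 6:klaamaax {NOUN,VERB}; 7:spei {ADV}; 8:krou {VERB}.
If word 1 were VERB, no tagging could satisfy rule 4; so word 1 is NOUN.
If word 3 were NOUN, no tagging could satisfy rule 1; so word 3 is VERB.
If word 4 were NOUN, no tagging could satisfy rule 1; so word 4 is VERB.
If word 6 were VERB, no tagging could satisfy rule 3; so word 6 is NOUN.
The unique satisfying tagging is: NOUN ADV VERB VERB VERB NOUN ADV VERB.
Checking: rule 1 holds; rule 2 holds; rule 3 holds; rule 4 holds.

NOUN ADV VERB VERB VERB NOUN ADV VERB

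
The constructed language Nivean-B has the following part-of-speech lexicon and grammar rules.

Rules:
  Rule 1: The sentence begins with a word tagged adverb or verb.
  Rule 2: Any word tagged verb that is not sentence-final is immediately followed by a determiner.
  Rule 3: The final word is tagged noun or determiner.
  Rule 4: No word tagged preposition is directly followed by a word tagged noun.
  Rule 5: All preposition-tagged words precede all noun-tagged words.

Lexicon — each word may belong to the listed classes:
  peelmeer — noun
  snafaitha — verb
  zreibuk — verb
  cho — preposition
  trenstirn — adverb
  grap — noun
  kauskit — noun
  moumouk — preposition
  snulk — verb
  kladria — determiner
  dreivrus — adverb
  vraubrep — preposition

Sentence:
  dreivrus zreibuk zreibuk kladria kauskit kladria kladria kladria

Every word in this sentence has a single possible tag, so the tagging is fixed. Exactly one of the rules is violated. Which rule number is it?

2

Fixed tagging: adverb verb verb determiner noun determiner determiner determiner.
Checking each rule: R1 holds, R2 violated, R3 holds, R4 holds, R5 holds.
Only rule 2 fails.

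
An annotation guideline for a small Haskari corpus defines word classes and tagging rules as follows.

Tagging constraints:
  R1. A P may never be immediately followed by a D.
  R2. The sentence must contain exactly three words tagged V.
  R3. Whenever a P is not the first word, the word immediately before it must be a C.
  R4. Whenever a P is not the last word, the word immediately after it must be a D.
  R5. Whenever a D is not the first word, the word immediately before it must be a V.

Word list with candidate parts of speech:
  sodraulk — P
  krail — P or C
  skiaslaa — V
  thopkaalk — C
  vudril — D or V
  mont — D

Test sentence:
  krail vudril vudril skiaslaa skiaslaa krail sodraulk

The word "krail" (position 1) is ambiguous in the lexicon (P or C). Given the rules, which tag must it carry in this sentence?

C

Candidates per position — 1:krail {P,C}; 2:vudril {D,V}; 3:vudril {D,V}; 4:skiaslaa {V}; 5:skiaslaa {V}; 6:krail {P,C}; 7:sodraulk {P}.
Word 2 cannot be D — rule 5 would then fail for every completion. It is V.
Word 3 cannot be V — rule 2 would then fail for every completion. It is D.
Word 6 cannot be P — rule 3 would then fail for every completion. It is C.
Word 1 cannot be P — rule 4 would then fail for every completion. It is C.
The only consistent sequence is: C V D V V C P.
Verifying each rule — rule 1 ✓; rule 2 ✓; rule 3 ✓; rule 4 ✓; rule 5 ✓.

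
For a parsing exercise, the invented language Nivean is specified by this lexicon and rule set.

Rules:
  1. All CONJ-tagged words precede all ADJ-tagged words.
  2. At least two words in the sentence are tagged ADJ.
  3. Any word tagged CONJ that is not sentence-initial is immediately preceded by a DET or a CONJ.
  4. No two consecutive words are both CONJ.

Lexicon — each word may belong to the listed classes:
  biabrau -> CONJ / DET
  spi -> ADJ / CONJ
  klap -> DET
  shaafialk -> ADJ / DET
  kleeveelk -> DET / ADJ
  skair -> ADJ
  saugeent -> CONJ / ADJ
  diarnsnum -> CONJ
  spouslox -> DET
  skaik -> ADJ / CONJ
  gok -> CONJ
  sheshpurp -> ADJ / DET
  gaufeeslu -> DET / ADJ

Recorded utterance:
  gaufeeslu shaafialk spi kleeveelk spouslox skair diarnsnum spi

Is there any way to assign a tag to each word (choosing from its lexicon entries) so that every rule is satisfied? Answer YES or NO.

Candidates per position — 1:gaufeeslu {DET,ADJ}; 2:shaafialk {ADJ,DET}; 3:spi {ADJ,CONJ}; 4:kleeveelk {DET,ADJ}; 5:spouslox {DET}; 6:skair {ADJ}; 7:diarnsnum {CONJ}; 8:spi {ADJ,CONJ}.
Rule 1 cannot be satisfied by any choice of tags from the lexicon.
So there is no consistent tagging.

NO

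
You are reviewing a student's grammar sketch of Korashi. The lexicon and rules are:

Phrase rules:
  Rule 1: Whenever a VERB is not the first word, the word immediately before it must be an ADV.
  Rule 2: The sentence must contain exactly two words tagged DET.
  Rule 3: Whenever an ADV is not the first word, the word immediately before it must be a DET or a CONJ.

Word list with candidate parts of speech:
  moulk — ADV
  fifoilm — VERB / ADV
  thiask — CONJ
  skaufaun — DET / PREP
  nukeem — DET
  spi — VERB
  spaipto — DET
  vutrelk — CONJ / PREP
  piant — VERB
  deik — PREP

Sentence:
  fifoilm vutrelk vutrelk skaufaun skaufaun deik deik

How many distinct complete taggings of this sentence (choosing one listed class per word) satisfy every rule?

8

Candidates per position — 1:fifoilm {VERB,ADV}; 2:vutrelk {CONJ,PREP}; 3:vutrelk {CONJ,PREP}; 4:skaufaun {DET,PREP}; 5:skaufaun {DET,PREP}; 6:deik {PREP}; 7:deik {PREP}.
There are 32 candidate sequences in total.
Checking each against the rules leaves 8 sequences.
Count = 8.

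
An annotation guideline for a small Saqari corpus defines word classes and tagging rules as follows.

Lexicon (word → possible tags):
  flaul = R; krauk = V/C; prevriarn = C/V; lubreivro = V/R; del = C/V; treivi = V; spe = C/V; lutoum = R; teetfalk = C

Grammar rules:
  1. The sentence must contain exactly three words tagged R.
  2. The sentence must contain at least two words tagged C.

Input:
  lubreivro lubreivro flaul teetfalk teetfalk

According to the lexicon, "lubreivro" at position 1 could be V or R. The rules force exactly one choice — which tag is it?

R

Candidates per position — 1:lubreivro {V,R}; 2:lubreivro {V,R}; 3:flaul {R}; 4:teetfalk {C}; 5:teetfalk {C}.
Word 1 cannot be V — rule 1 would then fail for every completion. It is R.
Word 2 cannot be V — rule 1 would then fail for every completion. It is R.
The unique satisfying tagging is: R R R C C.
Verifying each rule — rule 1 satisfied; rule 2 satisfied.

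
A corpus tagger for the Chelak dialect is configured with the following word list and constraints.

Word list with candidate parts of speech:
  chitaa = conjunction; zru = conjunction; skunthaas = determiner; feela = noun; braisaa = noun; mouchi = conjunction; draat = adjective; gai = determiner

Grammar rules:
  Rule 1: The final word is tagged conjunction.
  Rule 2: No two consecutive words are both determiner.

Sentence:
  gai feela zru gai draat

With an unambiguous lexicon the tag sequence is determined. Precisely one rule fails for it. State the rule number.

Fixed tagging: determiner noun conjunction determiner adjective.
Applying the rules: R1 violated, R2 holds.
Only rule 1 fails.

1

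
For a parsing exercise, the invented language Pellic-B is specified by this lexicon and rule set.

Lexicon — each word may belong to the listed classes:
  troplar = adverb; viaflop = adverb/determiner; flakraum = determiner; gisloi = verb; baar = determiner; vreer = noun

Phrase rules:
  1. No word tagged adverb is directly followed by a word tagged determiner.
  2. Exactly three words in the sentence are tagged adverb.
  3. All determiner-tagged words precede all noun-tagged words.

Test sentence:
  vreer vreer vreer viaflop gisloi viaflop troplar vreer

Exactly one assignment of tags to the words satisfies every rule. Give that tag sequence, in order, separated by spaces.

Candidates per position — 1:vreer {noun}; 2:vreer {noun}; 3:vreer {noun}; 4:viaflop {adverb,determiner}; 5:gisloi {verb}; 6:viaflop {adverb,determiner}; 7:troplar {adverb}; 8:vreer {noun}.
Word 4 cannot be determiner — rule 2 would then fail for every completion. It is adverb.
Word 6 cannot be determiner — rule 2 would then fail for every completion. It is adverb.
The unique satisfying tagging is: noun noun noun adverb verb adverb adverb noun.
Checking: rule 1 ok; rule 2 ok; rule 3 ok.

noun noun noun adverb verb adverb adverb noun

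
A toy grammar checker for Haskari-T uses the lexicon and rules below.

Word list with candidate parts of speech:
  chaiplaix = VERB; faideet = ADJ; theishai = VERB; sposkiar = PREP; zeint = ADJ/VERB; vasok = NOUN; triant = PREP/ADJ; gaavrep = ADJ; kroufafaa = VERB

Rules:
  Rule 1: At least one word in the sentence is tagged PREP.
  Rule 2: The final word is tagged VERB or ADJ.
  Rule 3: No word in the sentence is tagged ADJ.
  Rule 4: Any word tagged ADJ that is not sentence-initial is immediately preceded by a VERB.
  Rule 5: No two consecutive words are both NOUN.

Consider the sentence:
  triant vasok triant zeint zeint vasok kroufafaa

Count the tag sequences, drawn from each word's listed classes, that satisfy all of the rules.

Candidates per position — 1:triant {PREP,ADJ}; 2:vasok {NOUN}; 3:triant {PREP,ADJ}; 4:zeint {ADJ,VERB}; 5:zeint {ADJ,VERB}; 6:vasok {NOUN}; 7:kroufafaa {VERB}.
There are 16 candidate sequences in total.
The sequences that satisfy every rule: PREP NOUN PREP VERB VERB NOUN VERB.
Count = 1.

1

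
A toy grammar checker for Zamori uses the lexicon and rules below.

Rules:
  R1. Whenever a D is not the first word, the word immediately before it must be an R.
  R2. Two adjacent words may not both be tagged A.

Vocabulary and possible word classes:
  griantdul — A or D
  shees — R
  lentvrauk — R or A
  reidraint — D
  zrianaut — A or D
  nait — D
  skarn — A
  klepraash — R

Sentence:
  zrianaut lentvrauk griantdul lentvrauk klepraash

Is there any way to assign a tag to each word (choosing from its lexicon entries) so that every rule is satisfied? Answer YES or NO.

YES

Candidates per position — 1:zrianaut {A,D}; 2:lentvrauk {R,A}; 3:griantdul {A,D}; 4:lentvrauk {R,A}; 5:klepraash {R}.
One satisfying assignment: A R D R R.
Rule-by-rule: rule 1 ✓; rule 2 ✓.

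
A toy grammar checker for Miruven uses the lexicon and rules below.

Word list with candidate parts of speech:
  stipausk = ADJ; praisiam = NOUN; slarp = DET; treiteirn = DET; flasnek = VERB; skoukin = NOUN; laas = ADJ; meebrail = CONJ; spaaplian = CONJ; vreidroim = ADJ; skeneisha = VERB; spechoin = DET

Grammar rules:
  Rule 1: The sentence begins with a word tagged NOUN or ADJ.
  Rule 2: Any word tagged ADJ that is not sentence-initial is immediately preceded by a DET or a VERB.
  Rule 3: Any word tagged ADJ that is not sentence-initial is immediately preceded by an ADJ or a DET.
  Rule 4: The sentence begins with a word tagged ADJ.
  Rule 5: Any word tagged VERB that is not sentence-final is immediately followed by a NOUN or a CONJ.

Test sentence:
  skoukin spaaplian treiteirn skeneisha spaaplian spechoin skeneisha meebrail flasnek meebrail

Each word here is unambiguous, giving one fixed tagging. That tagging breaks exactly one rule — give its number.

4

Fixed tagging: NOUN CONJ DET VERB CONJ DET VERB CONJ VERB CONJ.
Rule check: R1 ok, R2 ok, R3 ok, R4 fails, R5 ok.
Only rule 4 fails.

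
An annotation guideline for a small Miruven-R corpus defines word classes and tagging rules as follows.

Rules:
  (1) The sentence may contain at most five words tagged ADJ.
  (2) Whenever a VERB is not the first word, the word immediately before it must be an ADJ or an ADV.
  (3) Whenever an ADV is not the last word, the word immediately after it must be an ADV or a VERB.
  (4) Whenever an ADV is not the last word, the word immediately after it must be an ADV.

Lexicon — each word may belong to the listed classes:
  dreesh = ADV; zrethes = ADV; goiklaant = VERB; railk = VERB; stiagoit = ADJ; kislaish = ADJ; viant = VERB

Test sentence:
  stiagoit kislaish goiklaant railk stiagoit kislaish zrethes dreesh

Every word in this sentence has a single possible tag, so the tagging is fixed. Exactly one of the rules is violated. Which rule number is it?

2

Fixed tagging: ADJ ADJ VERB VERB ADJ ADJ ADV ADV.
Checking each rule: R1 ok, R2 fails, R3 ok, R4 ok.
Only rule 2 fails.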